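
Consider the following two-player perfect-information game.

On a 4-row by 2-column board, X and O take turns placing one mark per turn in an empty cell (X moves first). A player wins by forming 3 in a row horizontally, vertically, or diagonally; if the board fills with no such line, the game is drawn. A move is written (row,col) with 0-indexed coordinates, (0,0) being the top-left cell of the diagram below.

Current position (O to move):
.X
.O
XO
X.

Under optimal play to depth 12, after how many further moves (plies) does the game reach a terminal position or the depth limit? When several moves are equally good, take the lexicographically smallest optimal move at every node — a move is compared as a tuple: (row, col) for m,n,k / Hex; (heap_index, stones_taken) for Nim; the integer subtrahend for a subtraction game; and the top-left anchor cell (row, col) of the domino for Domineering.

PV length from [.X/.O/XO/X.]: 1 ply

[.X/.O/XO/X.] O move#1: (0,0):-1/OX/.O/XO/X., (1,0):+0/.X/OO/XO/X., (3,1):+1/.X/.O/XO/XO*
[.X/.O/XO/XO] end (terminal -1, X#2); searched .X/.O/XO/X. to 12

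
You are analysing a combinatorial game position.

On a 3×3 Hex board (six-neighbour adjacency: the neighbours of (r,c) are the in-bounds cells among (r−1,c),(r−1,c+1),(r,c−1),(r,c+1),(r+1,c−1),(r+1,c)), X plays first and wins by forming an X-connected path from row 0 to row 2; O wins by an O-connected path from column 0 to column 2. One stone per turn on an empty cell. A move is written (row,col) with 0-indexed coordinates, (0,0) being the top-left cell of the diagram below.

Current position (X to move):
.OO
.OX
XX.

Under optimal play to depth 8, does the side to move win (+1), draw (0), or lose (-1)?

ply 1, X at .OO/.OX/XX. | (0,0)=-1→XOO/.OX/XX.*; (1,0)=-1→.OO/XOX/XX.; (2,2)=-1→.OO/.OX/XXX
ply 2, O at XOO/.OX/XX. | (1,0)=+1→XOO/OOX/XX.*; (2,2)=-1→XOO/.OX/XXO
ply 3: XOO/OOX/XX. is terminal -1 (X); from .OO/.OX/XX. depth 8

value(.OO/.OX/XX., X) = -1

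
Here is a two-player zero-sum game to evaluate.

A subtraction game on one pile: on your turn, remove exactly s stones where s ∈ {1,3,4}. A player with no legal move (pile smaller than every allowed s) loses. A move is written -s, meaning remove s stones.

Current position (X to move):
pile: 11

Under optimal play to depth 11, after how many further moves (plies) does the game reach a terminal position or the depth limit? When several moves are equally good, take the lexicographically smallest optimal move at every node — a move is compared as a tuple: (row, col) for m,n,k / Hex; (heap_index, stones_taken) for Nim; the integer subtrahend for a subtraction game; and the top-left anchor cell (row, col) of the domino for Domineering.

PV length from [11]: 5 plies

[11] X move#1: -1:-1/10, -3:-1/8, -4:+1/7*
[7] O move#2: -1:-1/6*, -3:-1/4, -4:-1/3
[6] X move#3: -1:-1/5, -3:-1/3, -4:+1/2*
[2] O move#4: -1:-1/1*
[1] X move#5: -1:+1/0*
[0] end (terminal -1, O#6); searched 11 to 11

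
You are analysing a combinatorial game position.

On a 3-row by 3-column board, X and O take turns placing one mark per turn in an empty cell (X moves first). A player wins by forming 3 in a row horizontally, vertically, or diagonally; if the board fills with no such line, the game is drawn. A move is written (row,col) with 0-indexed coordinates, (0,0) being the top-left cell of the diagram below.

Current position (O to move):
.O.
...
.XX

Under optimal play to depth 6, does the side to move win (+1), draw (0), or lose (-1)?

p1 O@[.O./.../.XX]: (0,0)[OO./.../.XX]-1 (0,2)[.OO/.../.XX]-1 (1,0)[.O./O../.XX]-1 (1,1)[.O./.O./.XX]-1 (1,2)[.O./..O/.XX]-1 (2,0)[.O./.../OXX]+0*
p2 X@[.O./.../OXX]: (0,0)[XO./.../OXX]+0* (0,2)[.OX/.../OXX]+0 (1,0)[.O./X../OXX]-1 (1,1)[.O./.X./OXX]-1 (1,2)[.O./..X/OXX]-1
p3 O@[XO./.../OXX]: (0,2)[XOO/.../OXX]-1 (1,0)[XO./O../OXX]-1 (1,1)[XO./.O./OXX]+0* (1,2)[XO./..O/OXX]-1
p4 X@[XO./.O./OXX]: (0,2)[XOX/.O./OXX]+0* (1,0)[XO./XO./OXX]-1 (1,2)[XO./.OX/OXX]-1
p5 O@[XOX/.O./OXX]: (1,0)[XOX/OO./OXX]-1 (1,2)[XOX/.OO/OXX]+0*
p6 X@[XOX/.OO/OXX]: (1,0)[XOX/XOO/OXX]+0*
p7 O@[XOX/XOO/OXX] terminal +0; root [.O./.../.XX] d6

value(.O./.../.XX, O) = 0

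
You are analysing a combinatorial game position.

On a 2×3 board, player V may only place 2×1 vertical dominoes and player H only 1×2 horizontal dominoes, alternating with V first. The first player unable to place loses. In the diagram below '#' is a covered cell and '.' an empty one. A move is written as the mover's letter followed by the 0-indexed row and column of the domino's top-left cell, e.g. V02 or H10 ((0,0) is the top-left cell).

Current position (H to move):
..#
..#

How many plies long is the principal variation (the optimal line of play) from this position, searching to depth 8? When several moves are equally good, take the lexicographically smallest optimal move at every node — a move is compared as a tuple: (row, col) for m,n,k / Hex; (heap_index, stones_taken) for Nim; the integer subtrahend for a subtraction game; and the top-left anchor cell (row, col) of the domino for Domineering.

p1 H@[..#/..#]: H00[###/..#]+1* H10[..#/###]+1
p2 V@[###/..#] terminal -1; root [..#/..#] d8

PV length from [..#/..#]: 1 ply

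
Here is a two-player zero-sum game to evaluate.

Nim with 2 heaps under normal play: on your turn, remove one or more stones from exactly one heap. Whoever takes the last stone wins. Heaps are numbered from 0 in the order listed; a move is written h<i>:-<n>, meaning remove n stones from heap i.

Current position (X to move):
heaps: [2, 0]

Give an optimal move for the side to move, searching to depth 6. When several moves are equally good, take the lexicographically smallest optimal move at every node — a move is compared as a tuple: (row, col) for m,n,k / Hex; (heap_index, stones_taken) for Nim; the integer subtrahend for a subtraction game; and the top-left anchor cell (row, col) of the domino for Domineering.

X's best at [(2,0)]: h0:-2

[(2,0)] X move#1: h0:-1:-1/(1,0), h0:-2:+1/(0,0)*
[(0,0)] end (terminal -1, O#2); searched (2,0) to 6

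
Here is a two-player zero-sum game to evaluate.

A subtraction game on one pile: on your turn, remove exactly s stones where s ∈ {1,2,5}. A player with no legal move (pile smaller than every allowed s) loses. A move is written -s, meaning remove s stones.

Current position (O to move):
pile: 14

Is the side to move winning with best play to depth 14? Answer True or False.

[14] O move#1: -1:-1/13, -2:+1/12*, -5:+1/9
[12] X move#2: -1:-1/11*, -2:-1/10, -5:-1/7
[11] O move#3: -1:-1/10, -2:+1/9*, -5:+1/6
[9] X move#4: -1:-1/8*, -2:-1/7, -5:-1/4
[8] O move#5: -1:-1/7, -2:+1/6*, -5:+1/3
[6] X move#6: -1:-1/5*, -2:-1/4, -5:-1/1
[5] O move#7: -1:-1/4, -2:+1/3*, -5:+1/0
[3] X move#8: -1:-1/2*, -2:-1/1
[2] O move#9: -1:-1/1, -2:+1/0*
[0] end (terminal -1, X#10); searched 14 to 14

O winning at [14]: True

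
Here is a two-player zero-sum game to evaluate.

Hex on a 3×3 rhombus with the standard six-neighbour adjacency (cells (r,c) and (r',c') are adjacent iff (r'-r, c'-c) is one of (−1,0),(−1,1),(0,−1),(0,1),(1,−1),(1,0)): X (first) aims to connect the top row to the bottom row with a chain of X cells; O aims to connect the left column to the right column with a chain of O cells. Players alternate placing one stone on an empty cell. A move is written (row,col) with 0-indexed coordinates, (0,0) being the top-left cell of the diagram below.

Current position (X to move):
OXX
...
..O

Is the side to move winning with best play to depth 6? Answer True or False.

ply 1, X at OXX/.../..O | (1,0)=+1→OXX/X../..O*; (1,1)=+1→OXX/.X./..O; (1,2)=+1→OXX/..X/..O; (2,0)=+1→OXX/.../X.O; (2,1)=+1→OXX/.../.XO
ply 2, O at OXX/X../..O | (1,1)=-1→OXX/XO./..O*; (1,2)=-1→OXX/X.O/..O; (2,0)=-1→OXX/X../O.O; (2,1)=-1→OXX/X../.OO
ply 3, X at OXX/XO./..O | (1,2)=+1→OXX/XOX/..O*; (2,0)=+1→OXX/XO./X.O; (2,1)=+1→OXX/XO./.XO
ply 4, O at OXX/XOX/..O | (2,0)=-1→OXX/XOX/O.O*; (2,1)=-1→OXX/XOX/.OO
ply 5, X at OXX/XOX/O.O | (2,1)=+1→OXX/XOX/OXO*
ply 6: OXX/XOX/OXO is terminal -1 (O); from OXX/.../..O depth 6

X winning at [OXX/.../..O]: True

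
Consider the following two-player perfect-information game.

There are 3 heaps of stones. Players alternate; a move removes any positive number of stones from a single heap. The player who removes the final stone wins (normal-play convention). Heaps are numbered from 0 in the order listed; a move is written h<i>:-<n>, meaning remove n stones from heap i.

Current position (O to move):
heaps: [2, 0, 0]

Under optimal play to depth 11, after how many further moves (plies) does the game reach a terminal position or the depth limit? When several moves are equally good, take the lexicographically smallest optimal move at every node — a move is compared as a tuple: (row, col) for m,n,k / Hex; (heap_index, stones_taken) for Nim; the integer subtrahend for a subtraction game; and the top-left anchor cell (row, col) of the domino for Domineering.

PV length from [(2,0,0)]: 1 ply

[(2,0,0)] O move#1: h0:-1:-1/(1,0,0), h0:-2:+1/(0,0,0)*
[(0,0,0)] end (terminal -1, X#2); searched (2,0,0) to 11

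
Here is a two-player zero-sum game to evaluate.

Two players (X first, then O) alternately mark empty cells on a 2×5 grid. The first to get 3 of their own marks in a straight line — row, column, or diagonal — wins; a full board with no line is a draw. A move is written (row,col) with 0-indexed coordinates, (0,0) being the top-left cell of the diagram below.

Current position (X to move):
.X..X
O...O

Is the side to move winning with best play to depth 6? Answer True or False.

X winning at [.X..X/O...O]: True

ply 1, X at .X..X/O...O | (0,0)=+0→XX..X/O...O; (0,2)=+1→.XX.X/O...O*; (0,3)=+0→.X.XX/O...O; (1,1)=+0→.X..X/OX..O; (1,2)=+0→.X..X/O.X.O; (1,3)=+0→.X..X/O..XO
ply 2, O at .XX.X/O...O | (0,0)=-1→OXX.X/O...O*; (0,3)=-1→.XXOX/O...O; (1,1)=-1→.XX.X/OO..O; (1,2)=-1→.XX.X/O.O.O; (1,3)=-1→.XX.X/O..OO
ply 3, X at OXX.X/O...O | (0,3)=+1→OXXXX/O...O*; (1,1)=+0→OXX.X/OX..O; (1,2)=+0→OXX.X/O.X.O; (1,3)=+0→OXX.X/O..XO
ply 4: OXXXX/O...O is terminal -1 (O); from .X..X/O...O depth 6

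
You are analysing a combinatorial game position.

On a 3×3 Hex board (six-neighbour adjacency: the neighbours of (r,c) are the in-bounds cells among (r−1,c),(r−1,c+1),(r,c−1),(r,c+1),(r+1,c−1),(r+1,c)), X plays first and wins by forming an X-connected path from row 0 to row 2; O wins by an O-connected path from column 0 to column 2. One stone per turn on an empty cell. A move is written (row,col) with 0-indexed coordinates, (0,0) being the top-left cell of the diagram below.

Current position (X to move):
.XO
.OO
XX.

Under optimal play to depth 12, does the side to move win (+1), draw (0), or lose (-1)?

p1 X@[.XO/.OO/XX.]: (0,0)[XXO/.OO/XX.]-1 (1,0)[.XO/XOO/XX.]+1* (2,2)[.XO/.OO/XXX]-1
p2 O@[.XO/XOO/XX.] terminal -1; root [.XO/.OO/XX.] d12

value(.XO/.OO/XX., X) = +1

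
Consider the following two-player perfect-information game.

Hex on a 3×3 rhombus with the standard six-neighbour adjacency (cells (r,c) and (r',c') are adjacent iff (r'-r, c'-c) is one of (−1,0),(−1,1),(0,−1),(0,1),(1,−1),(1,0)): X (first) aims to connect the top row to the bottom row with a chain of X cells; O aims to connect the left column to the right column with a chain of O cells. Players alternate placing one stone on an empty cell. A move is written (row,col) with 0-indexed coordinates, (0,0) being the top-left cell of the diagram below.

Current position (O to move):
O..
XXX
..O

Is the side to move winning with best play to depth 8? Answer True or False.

O winning at [O../XXX/..O]: False

ply 1, O at O../XXX/..O | (0,1)=-1→OO./XXX/..O*; (0,2)=-1→O.O/XXX/..O; (2,0)=-1→O../XXX/O.O; (2,1)=-1→O../XXX/.OO
ply 2, X at OO./XXX/..O | (0,2)=+1→OOX/XXX/..O*; (2,0)=-1→OO./XXX/X.O; (2,1)=-1→OO./XXX/.XO
ply 3, O at OOX/XXX/..O | (2,0)=-1→OOX/XXX/O.O*; (2,1)=-1→OOX/XXX/.OO
ply 4, X at OOX/XXX/O.O | (2,1)=+1→OOX/XXX/OXO*
ply 5: OOX/XXX/OXO is terminal -1 (O); from O../XXX/..O depth 8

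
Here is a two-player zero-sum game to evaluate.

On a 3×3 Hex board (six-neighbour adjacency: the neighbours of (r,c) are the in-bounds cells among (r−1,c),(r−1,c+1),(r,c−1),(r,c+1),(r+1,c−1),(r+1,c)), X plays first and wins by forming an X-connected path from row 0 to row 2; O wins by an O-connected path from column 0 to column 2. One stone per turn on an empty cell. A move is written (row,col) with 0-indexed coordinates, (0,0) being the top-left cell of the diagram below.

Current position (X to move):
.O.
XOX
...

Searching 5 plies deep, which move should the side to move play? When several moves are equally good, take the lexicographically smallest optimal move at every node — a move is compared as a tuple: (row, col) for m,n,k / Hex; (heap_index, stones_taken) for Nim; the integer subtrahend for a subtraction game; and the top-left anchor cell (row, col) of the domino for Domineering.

X's best at [.O./XOX/...]: (0,0)

p1 X@[.O./XOX/...]: (0,0)[XO./XOX/...]+1* (0,2)[.OX/XOX/...]+1 (2,0)[.O./XOX/X..]+1 (2,1)[.O./XOX/.X.]-1 (2,2)[.O./XOX/..X]-1
p2 O@[XO./XOX/...]: (0,2)[XOO/XOX/...]-1* (2,0)[XO./XOX/O..]-1 (2,1)[XO./XOX/.O.]-1 (2,2)[XO./XOX/..O]-1
p3 X@[XOO/XOX/...]: (2,0)[XOO/XOX/X..]+1* (2,1)[XOO/XOX/.X.]-1 (2,2)[XOO/XOX/..X]-1
p4 O@[XOO/XOX/X..] terminal -1; root [.O./XOX/...] d5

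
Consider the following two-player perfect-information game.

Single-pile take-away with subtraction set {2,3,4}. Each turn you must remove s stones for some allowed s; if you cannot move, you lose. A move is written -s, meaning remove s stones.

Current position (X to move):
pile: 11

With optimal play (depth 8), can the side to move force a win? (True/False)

p1 X@[11]: -2[9]-1 -3[8]-1 -4[7]+1*
p2 O@[7]: -2[5]-1* -3[4]-1 -4[3]-1
p3 X@[5]: -2[3]-1 -3[2]-1 -4[1]+1*
p4 O@[1] terminal -1; root [11] d8

X winning at [11]: True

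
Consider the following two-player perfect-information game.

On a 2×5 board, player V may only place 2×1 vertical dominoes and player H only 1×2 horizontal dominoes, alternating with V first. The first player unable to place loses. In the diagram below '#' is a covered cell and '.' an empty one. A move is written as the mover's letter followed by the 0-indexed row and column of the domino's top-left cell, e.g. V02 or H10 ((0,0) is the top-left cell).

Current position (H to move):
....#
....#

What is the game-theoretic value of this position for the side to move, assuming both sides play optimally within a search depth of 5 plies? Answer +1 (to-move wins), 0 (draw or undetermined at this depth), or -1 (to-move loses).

value(....#/....#, H) = +1

p1 H@[....#/....#]: H00[##..#/....#]-1 H01[.##.#/....#]+1* H02[..###/....#]-1 H10[....#/##..#]-1 H11[....#/.##.#]+1 H12[....#/..###]-1
p2 V@[.##.#/....#]: V00[###.#/#...#]-1* V03[.####/...##]-1
p3 H@[###.#/#...#]: H11[###.#/###.#]-1 H12[###.#/#.###]+1*
p4 V@[###.#/#.###] terminal -1; root [....#/....#] d5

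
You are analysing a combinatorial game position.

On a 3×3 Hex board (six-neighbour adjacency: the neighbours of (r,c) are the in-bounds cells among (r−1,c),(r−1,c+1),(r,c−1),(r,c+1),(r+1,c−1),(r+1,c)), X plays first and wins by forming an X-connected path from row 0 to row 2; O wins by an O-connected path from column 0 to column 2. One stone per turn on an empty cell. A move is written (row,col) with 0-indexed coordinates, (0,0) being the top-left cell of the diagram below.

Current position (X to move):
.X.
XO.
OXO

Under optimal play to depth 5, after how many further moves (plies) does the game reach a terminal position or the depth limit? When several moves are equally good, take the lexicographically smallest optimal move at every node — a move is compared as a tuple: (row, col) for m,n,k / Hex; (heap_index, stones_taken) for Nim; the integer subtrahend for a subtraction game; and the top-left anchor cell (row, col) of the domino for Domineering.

p1 X@[.X./XO./OXO]: (0,0)[XX./XO./OXO]-1* (0,2)[.XX/XO./OXO]-1 (1,2)[.X./XOX/OXO]-1
p2 O@[XX./XO./OXO]: (0,2)[XXO/XO./OXO]+1* (1,2)[XX./XOO/OXO]+1
p3 X@[XXO/XO./OXO] terminal -1; root [.X./XO./OXO] d5

PV length from [.X./XO./OXO]: 2 plies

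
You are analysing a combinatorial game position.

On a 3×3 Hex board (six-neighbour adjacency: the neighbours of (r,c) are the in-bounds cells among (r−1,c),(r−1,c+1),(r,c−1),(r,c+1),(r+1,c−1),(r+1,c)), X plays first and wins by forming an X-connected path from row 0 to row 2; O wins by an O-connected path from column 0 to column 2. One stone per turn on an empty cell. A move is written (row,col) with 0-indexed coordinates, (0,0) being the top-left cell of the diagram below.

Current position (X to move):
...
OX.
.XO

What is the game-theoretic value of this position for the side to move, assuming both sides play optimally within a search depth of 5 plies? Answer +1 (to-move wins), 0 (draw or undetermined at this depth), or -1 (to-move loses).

[.../OX./.XO] X move#1: (0,0):+1/X../OX./.XO*, (0,1):+1/.X./OX./.XO, (0,2):+1/..X/OX./.XO, (1,2):+1/.../OXX/.XO, (2,0):+1/.../OX./XXO
[X../OX./.XO] O move#2: (0,1):-1/XO./OX./.XO*, (0,2):-1/X.O/OX./.XO, (1,2):-1/X../OXO/.XO, (2,0):-1/X../OX./OXO
[XO./OX./.XO] X move#3: (0,2):+1/XOX/OX./.XO*, (1,2):-1/XO./OXX/.XO, (2,0):-1/XO./OX./XXO
[XOX/OX./.XO] end (terminal -1, O#4); searched .../OX./.XO to 5

value(.../OX./.XO, X) = +1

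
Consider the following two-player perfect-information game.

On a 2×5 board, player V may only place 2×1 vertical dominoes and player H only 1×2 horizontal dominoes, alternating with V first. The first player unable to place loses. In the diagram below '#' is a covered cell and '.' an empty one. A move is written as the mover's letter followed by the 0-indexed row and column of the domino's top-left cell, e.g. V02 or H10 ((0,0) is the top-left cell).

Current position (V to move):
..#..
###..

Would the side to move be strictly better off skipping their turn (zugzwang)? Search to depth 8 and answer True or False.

[..#../###..] V move#1: V03:+1/..##./####.*, V04:+1/..#.#/###.#
[..##./####.] H move#2: H00:-1/####./####.*
[####./####.] V move#3: V04:+1/#####/#####*
[#####/#####] end (terminal -1, H#4); searched ..#../###.. to 8
pass branch (H moves first from the same position):
  | [..#../###..] H move#1: H00:-1/###../###.., H03:+1/..###/###..*, H13:+1/..#../#####
  | [..###/###..] end (terminal -1, V#2); searched ..#../###.. to 8
V moving scores +1; V passing scores -1

zugzwang(..#../###.., V) = False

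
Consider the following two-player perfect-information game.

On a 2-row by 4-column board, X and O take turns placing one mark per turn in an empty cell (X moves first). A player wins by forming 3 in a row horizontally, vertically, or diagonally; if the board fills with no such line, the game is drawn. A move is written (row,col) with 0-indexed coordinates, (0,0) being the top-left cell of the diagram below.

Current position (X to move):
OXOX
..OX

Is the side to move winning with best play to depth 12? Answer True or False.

[OXOX/..OX] X move#1: (1,0):+0/OXOX/X.OX*, (1,1):+0/OXOX/.XOX
[OXOX/X.OX] O move#2: (1,1):+0/OXOX/XOOX*
[OXOX/XOOX] end (terminal +0, X#3); searched OXOX/..OX to 12

X winning at [OXOX/..OX]: False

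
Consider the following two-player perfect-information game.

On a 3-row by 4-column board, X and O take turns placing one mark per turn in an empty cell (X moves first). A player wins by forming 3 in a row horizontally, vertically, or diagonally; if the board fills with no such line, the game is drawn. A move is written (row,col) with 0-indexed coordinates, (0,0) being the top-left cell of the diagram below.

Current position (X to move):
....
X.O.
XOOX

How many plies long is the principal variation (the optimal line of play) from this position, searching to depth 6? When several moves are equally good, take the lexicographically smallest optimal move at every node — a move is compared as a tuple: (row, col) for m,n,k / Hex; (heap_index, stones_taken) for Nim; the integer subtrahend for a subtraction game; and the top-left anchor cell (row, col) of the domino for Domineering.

PV length from [..../X.O./XOOX]: 1 ply

[..../X.O./XOOX] X move#1: (0,0):+1/X.../X.O./XOOX*, (0,1):-1/.X../X.O./XOOX, (0,2):-1/..X./X.O./XOOX, (0,3):-1/...X/X.O./XOOX, (1,1):-1/..../XXO./XOOX, (1,3):-1/..../X.OX/XOOX
[X.../X.O./XOOX] end (terminal -1, O#2); searched ..../X.O./XOOX to 6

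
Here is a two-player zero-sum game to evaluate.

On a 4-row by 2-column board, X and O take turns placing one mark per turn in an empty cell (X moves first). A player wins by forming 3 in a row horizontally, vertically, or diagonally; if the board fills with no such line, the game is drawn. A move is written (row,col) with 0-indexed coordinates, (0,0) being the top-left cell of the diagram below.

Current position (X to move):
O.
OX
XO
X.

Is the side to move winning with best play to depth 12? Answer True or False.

p1 X@[O./OX/XO/X.]: (0,1)[OX/OX/XO/X.]+0* (3,1)[O./OX/XO/XX]+0
p2 O@[OX/OX/XO/X.]: (3,1)[OX/OX/XO/XO]+0*
p3 X@[OX/OX/XO/XO] terminal +0; root [O./OX/XO/X.] d12

X winning at [O./OX/XO/X.]: False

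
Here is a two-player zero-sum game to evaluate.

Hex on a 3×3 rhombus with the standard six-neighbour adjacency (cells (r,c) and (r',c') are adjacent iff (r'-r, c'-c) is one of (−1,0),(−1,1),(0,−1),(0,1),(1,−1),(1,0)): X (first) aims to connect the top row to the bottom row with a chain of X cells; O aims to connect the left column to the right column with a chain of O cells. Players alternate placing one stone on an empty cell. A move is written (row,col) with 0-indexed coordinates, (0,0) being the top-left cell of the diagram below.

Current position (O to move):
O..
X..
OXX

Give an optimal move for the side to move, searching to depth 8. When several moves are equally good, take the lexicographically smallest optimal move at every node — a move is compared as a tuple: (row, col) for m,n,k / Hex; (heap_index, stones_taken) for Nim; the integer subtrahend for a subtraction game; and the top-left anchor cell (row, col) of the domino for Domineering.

O's best at [O../X../OXX]: (0,2)

ply 1, O at O../X../OXX | (0,1)=-1→OO./X../OXX; (0,2)=+1→O.O/X../OXX*; (1,1)=+1→O../XO./OXX; (1,2)=-1→O../X.O/OXX
ply 2, X at O.O/X../OXX | (0,1)=-1→OXO/X../OXX*; (1,1)=-1→O.O/XX./OXX; (1,2)=-1→O.O/X.X/OXX
ply 3, O at OXO/X../OXX | (1,1)=+1→OXO/XO./OXX*; (1,2)=-1→OXO/X.O/OXX
ply 4: OXO/XO./OXX is terminal -1 (X); from O../X../OXX depth 8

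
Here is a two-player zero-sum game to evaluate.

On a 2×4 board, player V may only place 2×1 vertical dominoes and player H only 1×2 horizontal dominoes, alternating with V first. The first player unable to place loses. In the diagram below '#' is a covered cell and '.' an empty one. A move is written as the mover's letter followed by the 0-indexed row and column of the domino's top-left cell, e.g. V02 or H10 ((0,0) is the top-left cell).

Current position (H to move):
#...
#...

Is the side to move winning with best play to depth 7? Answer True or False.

[#.../#...] H move#1: H01:+1/###./#...*, H02:+1/#.##/#..., H11:+1/#.../###., H12:+1/#.../#.##
[###./#...] V move#2: V03:-1/####/#..#*
[####/#..#] H move#3: H11:+1/####/####*
[####/####] end (terminal -1, V#4); searched #.../#... to 7

H winning at [#.../#...]: True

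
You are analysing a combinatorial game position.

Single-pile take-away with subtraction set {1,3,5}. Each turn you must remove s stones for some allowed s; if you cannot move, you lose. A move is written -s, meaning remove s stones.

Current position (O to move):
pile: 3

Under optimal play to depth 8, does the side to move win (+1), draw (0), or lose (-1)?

p1 O@[3]: -1[2]+1* -3[0]+1
p2 X@[2]: -1[1]-1*
p3 O@[1]: -1[0]+1*
p4 X@[0] terminal -1; root [3] d8

value(3, O) = +1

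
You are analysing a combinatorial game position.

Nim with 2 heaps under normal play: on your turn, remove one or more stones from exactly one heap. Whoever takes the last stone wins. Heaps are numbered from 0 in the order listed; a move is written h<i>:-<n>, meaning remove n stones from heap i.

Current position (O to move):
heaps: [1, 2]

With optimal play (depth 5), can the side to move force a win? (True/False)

O winning at [(1,2)]: True

p1 O@[(1,2)]: h0:-1[(0,2)]-1 h1:-1[(1,1)]+1* h1:-2[(1,0)]-1
p2 X@[(1,1)]: h0:-1[(0,1)]-1* h1:-1[(1,0)]-1
p3 O@[(0,1)]: h1:-1[(0,0)]+1*
p4 X@[(0,0)] terminal -1; root [(1,2)] d5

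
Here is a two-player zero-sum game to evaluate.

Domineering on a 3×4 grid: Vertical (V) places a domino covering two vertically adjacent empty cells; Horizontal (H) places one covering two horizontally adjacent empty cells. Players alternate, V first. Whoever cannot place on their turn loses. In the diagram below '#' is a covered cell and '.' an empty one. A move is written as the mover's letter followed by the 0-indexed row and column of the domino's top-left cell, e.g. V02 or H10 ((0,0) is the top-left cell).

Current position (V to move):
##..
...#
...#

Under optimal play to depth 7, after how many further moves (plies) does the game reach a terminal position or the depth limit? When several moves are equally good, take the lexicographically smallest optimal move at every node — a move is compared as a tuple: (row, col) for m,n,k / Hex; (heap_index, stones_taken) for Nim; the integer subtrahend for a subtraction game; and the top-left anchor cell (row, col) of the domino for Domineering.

PV length from [##../...#/...#]: 3 plies

[##../...#/...#] V move#1: V02:-1/###./..##/...#, V10:-1/##../#..#/#..#, V11:+1/##../.#.#/.#.#*, V12:-1/##../..##/..##
[##../.#.#/.#.#] H move#2: H02:-1/####/.#.#/.#.#*
[####/.#.#/.#.#] V move#3: V10:+1/####/##.#/##.#*, V12:+1/####/.###/.###
[####/##.#/##.#] end (terminal -1, H#4); searched ##../...#/...# to 7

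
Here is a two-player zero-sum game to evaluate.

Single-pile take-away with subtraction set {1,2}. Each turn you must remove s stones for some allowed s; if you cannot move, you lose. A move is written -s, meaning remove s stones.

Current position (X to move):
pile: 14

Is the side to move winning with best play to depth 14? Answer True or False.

p1 X@[14]: -1[13]-1 -2[12]+1*
p2 O@[12]: -1[11]-1* -2[10]-1
p3 X@[11]: -1[10]-1 -2[9]+1*
p4 O@[9]: -1[8]-1* -2[7]-1
p5 X@[8]: -1[7]-1 -2[6]+1*
p6 O@[6]: -1[5]-1* -2[4]-1
p7 X@[5]: -1[4]-1 -2[3]+1*
p8 O@[3]: -1[2]-1* -2[1]-1
p9 X@[2]: -1[1]-1 -2[0]+1*
p10 O@[0] terminal -1; root [14] d14

X winning at [14]: True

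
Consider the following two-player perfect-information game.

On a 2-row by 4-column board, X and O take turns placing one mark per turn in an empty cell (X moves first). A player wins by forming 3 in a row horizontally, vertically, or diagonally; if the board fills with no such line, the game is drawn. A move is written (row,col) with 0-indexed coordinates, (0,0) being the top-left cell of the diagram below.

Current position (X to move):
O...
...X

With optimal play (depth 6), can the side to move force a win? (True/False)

ply 1, X at O.../...X | (0,1)=+0→OX../...X*; (0,2)=+0→O.X./...X; (0,3)=+0→O..X/...X; (1,0)=+0→O.../X..X; (1,1)=+0→O.../.X.X; (1,2)=+0→O.../..XX
ply 2, O at OX../...X | (0,2)=+0→OXO./...X*; (0,3)=+0→OX.O/...X; (1,0)=+0→OX../O..X; (1,1)=+0→OX../.O.X; (1,2)=+0→OX../..OX
ply 3, X at OXO./...X | (0,3)=+0→OXOX/...X*; (1,0)=+0→OXO./X..X; (1,1)=+0→OXO./.X.X; (1,2)=+0→OXO./..XX
ply 4, O at OXOX/...X | (1,0)=+0→OXOX/O..X*; (1,1)=+0→OXOX/.O.X; (1,2)=+0→OXOX/..OX
ply 5, X at OXOX/O..X | (1,1)=+0→OXOX/OX.X*; (1,2)=+0→OXOX/O.XX
ply 6, O at OXOX/OX.X | (1,2)=+0→OXOX/OXOX*
ply 7: OXOX/OXOX is terminal +0 (X); from O.../...X depth 6

X winning at [O.../...X]: False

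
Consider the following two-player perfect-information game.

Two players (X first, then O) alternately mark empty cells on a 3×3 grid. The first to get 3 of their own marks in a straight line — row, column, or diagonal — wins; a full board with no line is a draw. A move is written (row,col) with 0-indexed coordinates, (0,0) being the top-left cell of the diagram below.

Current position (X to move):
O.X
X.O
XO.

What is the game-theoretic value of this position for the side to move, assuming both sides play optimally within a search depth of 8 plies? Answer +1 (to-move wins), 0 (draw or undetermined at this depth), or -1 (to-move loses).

value(O.X/X.O/XO., X) = +1

p1 X@[O.X/X.O/XO.]: (0,1)[OXX/X.O/XO.]+0 (1,1)[O.X/XXO/XO.]+1* (2,2)[O.X/X.O/XOX]+0
p2 O@[O.X/XXO/XO.] terminal -1; root [O.X/X.O/XO.] d8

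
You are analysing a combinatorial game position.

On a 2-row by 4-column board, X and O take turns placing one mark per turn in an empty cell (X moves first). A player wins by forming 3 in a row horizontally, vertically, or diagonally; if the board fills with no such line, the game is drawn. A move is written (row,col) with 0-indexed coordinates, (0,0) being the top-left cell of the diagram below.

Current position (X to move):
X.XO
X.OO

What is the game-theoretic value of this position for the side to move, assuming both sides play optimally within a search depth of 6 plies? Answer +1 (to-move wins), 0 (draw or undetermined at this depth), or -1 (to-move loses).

value(X.XO/X.OO, X) = +1

[X.XO/X.OO] X move#1: (0,1):+1/XXXO/X.OO*, (1,1):+0/X.XO/XXOO
[XXXO/X.OO] end (terminal -1, O#2); searched X.XO/X.OO to 6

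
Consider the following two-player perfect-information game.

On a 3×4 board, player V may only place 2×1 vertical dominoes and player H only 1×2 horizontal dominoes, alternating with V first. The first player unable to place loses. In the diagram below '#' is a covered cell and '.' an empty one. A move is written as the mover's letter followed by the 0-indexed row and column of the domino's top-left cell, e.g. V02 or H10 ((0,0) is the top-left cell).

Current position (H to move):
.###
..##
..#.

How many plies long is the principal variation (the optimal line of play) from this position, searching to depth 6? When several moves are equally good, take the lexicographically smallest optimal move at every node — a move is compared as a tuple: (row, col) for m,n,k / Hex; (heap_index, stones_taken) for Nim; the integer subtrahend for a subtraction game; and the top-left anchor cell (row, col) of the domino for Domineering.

PV length from [.###/..##/..#.]: 1 ply

p1 H@[.###/..##/..#.]: H10[.###/####/..#.]+1* H20[.###/..##/###.]-1
p2 V@[.###/####/..#.] terminal -1; root [.###/..##/..#.] d6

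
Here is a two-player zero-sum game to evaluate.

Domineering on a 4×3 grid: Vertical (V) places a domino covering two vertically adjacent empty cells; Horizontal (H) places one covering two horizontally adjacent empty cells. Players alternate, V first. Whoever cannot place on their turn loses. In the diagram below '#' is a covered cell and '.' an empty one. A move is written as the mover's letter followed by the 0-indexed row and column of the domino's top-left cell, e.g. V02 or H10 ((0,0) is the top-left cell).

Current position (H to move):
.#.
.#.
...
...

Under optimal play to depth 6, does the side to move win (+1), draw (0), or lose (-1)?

value(.#./.#./.../..., H) = -1

ply 1, H at .#./.#./.../... | H20=-1→.#./.#./##./...*; H21=-1→.#./.#./.##/...; H30=-1→.#./.#./.../##.; H31=-1→.#./.#./.../.##
ply 2, V at .#./.#./##./... | V00=+1→##./##./##./...*; V02=+1→.##/.##/##./...; V12=+1→.#./.##/###/...; V22=+1→.#./.#./###/..#
ply 3, H at ##./##./##./... | H30=-1→##./##./##./##.*; H31=-1→##./##./##./.##
ply 4, V at ##./##./##./##. | V02=+1→###/###/##./##.*; V12=+1→##./###/###/##.; V22=+1→##./##./###/###
ply 5: ###/###/##./##. is terminal -1 (H); from .#./.#./.../... depth 6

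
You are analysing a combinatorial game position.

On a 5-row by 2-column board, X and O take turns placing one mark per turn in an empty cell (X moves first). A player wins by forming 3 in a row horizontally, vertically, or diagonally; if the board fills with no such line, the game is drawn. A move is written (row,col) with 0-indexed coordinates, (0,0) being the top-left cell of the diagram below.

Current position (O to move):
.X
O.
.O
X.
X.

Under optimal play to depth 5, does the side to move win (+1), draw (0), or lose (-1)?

[.X/O./.O/X./X.] O move#1: (0,0):-1/OX/O./.O/X./X., (1,1):-1/.X/OO/.O/X./X., (2,0):+1/.X/O./OO/X./X.*, (3,1):-1/.X/O./.O/XO/X., (4,1):-1/.X/O./.O/X./XO
[.X/O./OO/X./X.] X move#2: (0,0):-1/XX/O./OO/X./X.*, (1,1):-1/.X/OX/OO/X./X., (3,1):-1/.X/O./OO/XX/X., (4,1):-1/.X/O./OO/X./XX
[XX/O./OO/X./X.] O move#3: (1,1):+0/XX/OO/OO/X./X., (3,1):+1/XX/O./OO/XO/X.*, (4,1):+0/XX/O./OO/X./XO
[XX/O./OO/XO/X.] X move#4: (1,1):-1/XX/OX/OO/XO/X.*, (4,1):-1/XX/O./OO/XO/XX
[XX/OX/OO/XO/X.] O move#5: (4,1):+1/XX/OX/OO/XO/XO*
[XX/OX/OO/XO/XO] end (terminal -1, X#6); searched .X/O./.O/X./X. to 5

value(.X/O./.O/X./X., O) = +1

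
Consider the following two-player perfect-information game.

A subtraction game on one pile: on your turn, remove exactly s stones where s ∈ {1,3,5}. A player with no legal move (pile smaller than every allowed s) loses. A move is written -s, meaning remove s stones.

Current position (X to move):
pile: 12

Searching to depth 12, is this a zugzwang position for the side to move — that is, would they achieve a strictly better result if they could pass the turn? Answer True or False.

zugzwang(12, X) = True

[12] X move#1: -1:-1/11*, -3:-1/9, -5:-1/7
[11] O move#2: -1:+1/10*, -3:+1/8, -5:+1/6
[10] X move#3: -1:-1/9*, -3:-1/7, -5:-1/5
[9] O move#4: -1:+1/8*, -3:+1/6, -5:+1/4
[8] X move#5: -1:-1/7*, -3:-1/5, -5:-1/3
[7] O move#6: -1:+1/6*, -3:+1/4, -5:+1/2
[6] X move#7: -1:-1/5*, -3:-1/3, -5:-1/1
[5] O move#8: -1:+1/4*, -3:+1/2, -5:+1/0
[4] X move#9: -1:-1/3*, -3:-1/1
[3] O move#10: -1:+1/2*, -3:+1/0
[2] X move#11: -1:-1/1*
[1] O move#12: -1:+1/0*
[0] end (terminal -1, X#13); searched 12 to 12
pass branch (O moves first from the same position):
  | [12] O move#1: -1:-1/11*, -3:-1/9, -5:-1/7
  | [11] X move#2: -1:+1/10*, -3:+1/8, -5:+1/6
  | [10] O move#3: -1:-1/9*, -3:-1/7, -5:-1/5
  | [9] X move#4: -1:+1/8*, -3:+1/6, -5:+1/4
  | [8] O move#5: -1:-1/7*, -3:-1/5, -5:-1/3
  | [7] X move#6: -1:+1/6*, -3:+1/4, -5:+1/2
  | [6] O move#7: -1:-1/5*, -3:-1/3, -5:-1/1
  | [5] X move#8: -1:+1/4*, -3:+1/2, -5:+1/0
  | [4] O move#9: -1:-1/3*, -3:-1/1
  | [3] X move#10: -1:+1/2*, -3:+1/0
  | [2] O move#11: -1:-1/1*
  | [1] X move#12: -1:+1/0*
  | [0] end (terminal -1, O#13); searched 12 to 12
X moving scores -1; X passing scores +1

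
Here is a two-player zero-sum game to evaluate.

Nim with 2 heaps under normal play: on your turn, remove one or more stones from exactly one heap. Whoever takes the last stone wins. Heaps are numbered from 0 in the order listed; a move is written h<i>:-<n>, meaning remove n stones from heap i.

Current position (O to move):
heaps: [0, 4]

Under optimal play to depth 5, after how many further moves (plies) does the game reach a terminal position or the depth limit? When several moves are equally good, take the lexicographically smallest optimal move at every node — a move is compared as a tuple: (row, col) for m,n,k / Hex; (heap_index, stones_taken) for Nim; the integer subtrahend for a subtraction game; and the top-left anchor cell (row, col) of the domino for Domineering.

p1 O@[(0,4)]: h1:-1[(0,3)]-1 h1:-2[(0,2)]-1 h1:-3[(0,1)]-1 h1:-4[(0,0)]+1*
p2 X@[(0,0)] terminal -1; root [(0,4)] d5

PV length from [(0,4)]: 1 ply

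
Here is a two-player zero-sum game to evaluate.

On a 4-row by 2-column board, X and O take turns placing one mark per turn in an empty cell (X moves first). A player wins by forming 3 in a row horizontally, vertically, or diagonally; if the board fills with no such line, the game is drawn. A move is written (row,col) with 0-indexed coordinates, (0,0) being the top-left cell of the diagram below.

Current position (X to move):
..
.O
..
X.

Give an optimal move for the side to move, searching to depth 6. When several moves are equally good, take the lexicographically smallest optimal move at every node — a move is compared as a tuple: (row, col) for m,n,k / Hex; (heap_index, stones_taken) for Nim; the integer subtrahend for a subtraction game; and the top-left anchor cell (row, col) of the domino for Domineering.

X's best at [../.O/../X.]: (0,1)

ply 1, X at ../.O/../X. | (0,0)=-1→X./.O/../X.; (0,1)=+0→.X/.O/../X.*; (1,0)=+0→../XO/../X.; (2,0)=+0→../.O/X./X.; (2,1)=+0→../.O/.X/X.; (3,1)=+0→../.O/../XX
ply 2, O at .X/.O/../X. | (0,0)=+0→OX/.O/../X.*; (1,0)=+0→.X/OO/../X.; (2,0)=+0→.X/.O/O./X.; (2,1)=+0→.X/.O/.O/X.; (3,1)=+0→.X/.O/../XO
ply 3, X at OX/.O/../X. | (1,0)=+0→OX/XO/../X.*; (2,0)=+0→OX/.O/X./X.; (2,1)=+0→OX/.O/.X/X.; (3,1)=+0→OX/.O/../XX
ply 4, O at OX/XO/../X. | (2,0)=+0→OX/XO/O./X.*; (2,1)=-1→OX/XO/.O/X.; (3,1)=-1→OX/XO/../XO
ply 5, X at OX/XO/O./X. | (2,1)=+0→OX/XO/OX/X.*; (3,1)=+0→OX/XO/O./XX
ply 6, O at OX/XO/OX/X. | (3,1)=+0→OX/XO/OX/XO*
ply 7: OX/XO/OX/XO is terminal +0 (X); from ../.O/../X. depth 6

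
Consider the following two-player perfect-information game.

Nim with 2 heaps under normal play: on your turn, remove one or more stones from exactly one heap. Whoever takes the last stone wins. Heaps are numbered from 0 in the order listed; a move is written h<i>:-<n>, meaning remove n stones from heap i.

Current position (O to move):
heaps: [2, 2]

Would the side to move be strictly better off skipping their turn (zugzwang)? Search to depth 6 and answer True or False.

ply 1, O at (2,2) | h0:-1=-1→(1,2)*; h0:-2=-1→(0,2); h1:-1=-1→(2,1); h1:-2=-1→(2,0)
ply 2, X at (1,2) | h0:-1=-1→(0,2); h1:-1=+1→(1,1)*; h1:-2=-1→(1,0)
ply 3, O at (1,1) | h0:-1=-1→(0,1)*; h1:-1=-1→(1,0)
ply 4, X at (0,1) | h1:-1=+1→(0,0)*
ply 5: (0,0) is terminal -1 (O); from (2,2) depth 6
if O skipped the turn, X would face:
~ ply 1, X at (2,2) | h0:-1=-1→(1,2)*; h0:-2=-1→(0,2); h1:-1=-1→(2,1); h1:-2=-1→(2,0)
~ ply 2, O at (1,2) | h0:-1=-1→(0,2); h1:-1=+1→(1,1)*; h1:-2=-1→(1,0)
~ ply 3, X at (1,1) | h0:-1=-1→(0,1)*; h1:-1=-1→(1,0)
~ ply 4, O at (0,1) | h1:-1=+1→(0,0)*
~ ply 5: (0,0) is terminal -1 (X); from (2,2) depth 6
compare (O): move=-1 vs pass=+1

zugzwang((2,2), O) = True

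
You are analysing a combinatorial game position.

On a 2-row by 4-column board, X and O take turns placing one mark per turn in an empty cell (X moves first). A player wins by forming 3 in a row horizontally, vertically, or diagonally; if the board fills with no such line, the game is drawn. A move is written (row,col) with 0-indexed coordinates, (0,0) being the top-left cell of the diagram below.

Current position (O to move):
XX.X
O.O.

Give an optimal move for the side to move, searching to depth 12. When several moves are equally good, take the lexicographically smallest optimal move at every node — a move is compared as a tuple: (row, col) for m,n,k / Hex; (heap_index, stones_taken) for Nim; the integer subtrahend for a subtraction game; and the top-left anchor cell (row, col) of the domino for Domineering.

O's best at [XX.X/O.O.]: (1,1)

ply 1, O at XX.X/O.O. | (0,2)=+0→XXOX/O.O.; (1,1)=+1→XX.X/OOO.*; (1,3)=-1→XX.X/O.OO
ply 2: XX.X/OOO. is terminal -1 (X); from XX.X/O.O. depth 12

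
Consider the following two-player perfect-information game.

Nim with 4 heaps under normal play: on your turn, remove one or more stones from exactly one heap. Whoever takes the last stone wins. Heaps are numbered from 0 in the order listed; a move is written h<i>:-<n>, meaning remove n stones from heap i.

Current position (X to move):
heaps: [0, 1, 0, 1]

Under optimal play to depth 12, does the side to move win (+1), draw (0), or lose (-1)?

value((0,1,0,1), X) = -1

p1 X@[(0,1,0,1)]: h1:-1[(0,0,0,1)]-1* h3:-1[(0,1,0,0)]-1
p2 O@[(0,0,0,1)]: h3:-1[(0,0,0,0)]+1*
p3 X@[(0,0,0,0)] terminal -1; root [(0,1,0,1)] d12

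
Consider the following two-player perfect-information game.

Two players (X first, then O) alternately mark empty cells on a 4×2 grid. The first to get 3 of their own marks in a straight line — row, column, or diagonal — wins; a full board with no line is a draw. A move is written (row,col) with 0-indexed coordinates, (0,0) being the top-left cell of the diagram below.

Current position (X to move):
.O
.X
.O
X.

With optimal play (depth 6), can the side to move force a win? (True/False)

X winning at [.O/.X/.O/X.]: False

p1 X@[.O/.X/.O/X.]: (0,0)[XO/.X/.O/X.]+0* (1,0)[.O/XX/.O/X.]+0 (2,0)[.O/.X/XO/X.]+0 (3,1)[.O/.X/.O/XX]+0
p2 O@[XO/.X/.O/X.]: (1,0)[XO/OX/.O/X.]+0* (2,0)[XO/.X/OO/X.]+0 (3,1)[XO/.X/.O/XO]+0
p3 X@[XO/OX/.O/X.]: (2,0)[XO/OX/XO/X.]+0* (3,1)[XO/OX/.O/XX]+0
p4 O@[XO/OX/XO/X.]: (3,1)[XO/OX/XO/XO]+0*
p5 X@[XO/OX/XO/XO] terminal +0; root [.O/.X/.O/X.] d6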